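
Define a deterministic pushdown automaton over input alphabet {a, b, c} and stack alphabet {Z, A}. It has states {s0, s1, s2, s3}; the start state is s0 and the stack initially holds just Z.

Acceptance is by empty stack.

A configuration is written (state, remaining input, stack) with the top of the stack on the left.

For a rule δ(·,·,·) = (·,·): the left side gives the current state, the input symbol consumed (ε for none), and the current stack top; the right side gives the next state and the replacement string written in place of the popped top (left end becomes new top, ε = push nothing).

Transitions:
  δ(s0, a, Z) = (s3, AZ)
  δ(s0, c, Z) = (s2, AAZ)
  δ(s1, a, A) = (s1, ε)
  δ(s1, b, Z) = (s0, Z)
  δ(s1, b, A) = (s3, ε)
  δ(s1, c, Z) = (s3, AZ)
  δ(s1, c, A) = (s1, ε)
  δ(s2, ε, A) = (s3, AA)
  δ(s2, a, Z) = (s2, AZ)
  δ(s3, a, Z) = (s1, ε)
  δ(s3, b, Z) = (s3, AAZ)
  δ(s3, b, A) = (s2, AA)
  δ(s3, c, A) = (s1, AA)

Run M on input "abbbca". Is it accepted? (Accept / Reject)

(s0, abbbca, Z)
  read a, top Z: go to s3, push AZ → (s3, bbbca, AZ)
  read b, top A: go to s2, push AA → (s2, bbca, AAZ)
  ε-move, top A: go to s3, push AA → (s3, bbca, AAAZ)
  read b, top A: go to s2, push AA → (s2, bca, AAAAZ)
  ε-move, top A: go to s3, push AA → (s3, bca, AAAAAZ)
  read b, top A: go to s2, push AA → (s2, ca, AAAAAAZ)
  ε-move, top A: go to s3, push AA → (s3, ca, AAAAAAAZ)
  read c, top A: go to s1, push AA → (s1, a, AAAAAAAAZ)
  read a, top A: go to s1, push ε → (s1, ε, AAAAAAAZ)
All input consumed; stack is AAAAAAAZ, not empty, and no further ε-move applies.

Reject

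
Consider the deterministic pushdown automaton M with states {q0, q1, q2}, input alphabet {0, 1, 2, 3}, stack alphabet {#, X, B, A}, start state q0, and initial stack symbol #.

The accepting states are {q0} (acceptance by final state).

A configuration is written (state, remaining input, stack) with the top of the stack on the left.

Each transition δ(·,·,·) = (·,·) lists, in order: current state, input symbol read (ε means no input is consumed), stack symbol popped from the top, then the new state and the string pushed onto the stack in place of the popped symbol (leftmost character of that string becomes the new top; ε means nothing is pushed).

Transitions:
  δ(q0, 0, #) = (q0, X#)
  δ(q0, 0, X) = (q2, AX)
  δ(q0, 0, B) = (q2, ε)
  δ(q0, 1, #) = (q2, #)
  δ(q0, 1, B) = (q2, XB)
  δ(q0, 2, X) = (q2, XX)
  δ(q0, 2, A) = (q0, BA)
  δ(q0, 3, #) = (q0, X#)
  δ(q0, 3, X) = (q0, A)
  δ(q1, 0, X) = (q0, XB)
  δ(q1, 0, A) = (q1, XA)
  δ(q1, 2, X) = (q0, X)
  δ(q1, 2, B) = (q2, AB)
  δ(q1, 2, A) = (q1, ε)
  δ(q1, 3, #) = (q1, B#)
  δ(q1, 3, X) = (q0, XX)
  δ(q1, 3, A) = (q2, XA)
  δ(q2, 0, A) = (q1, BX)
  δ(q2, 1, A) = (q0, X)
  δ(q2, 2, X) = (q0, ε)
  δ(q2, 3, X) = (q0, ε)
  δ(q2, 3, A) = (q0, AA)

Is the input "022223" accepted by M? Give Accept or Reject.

Accept

(q0, 022223, #)
  read 0, top #: go to q0, push X# → (q0, 22223, X#)
  read 2, top X: go to q2, push XX → (q2, 2223, XX#)
  read 2, top X: go to q0, push ε → (q0, 223, X#)
  read 2, top X: go to q2, push XX → (q2, 23, XX#)
  read 2, top X: go to q0, push ε → (q0, 3, X#)
  read 3, top X: go to q0, push A → (q0, ε, A#)
All input consumed; state q0 ∈ F.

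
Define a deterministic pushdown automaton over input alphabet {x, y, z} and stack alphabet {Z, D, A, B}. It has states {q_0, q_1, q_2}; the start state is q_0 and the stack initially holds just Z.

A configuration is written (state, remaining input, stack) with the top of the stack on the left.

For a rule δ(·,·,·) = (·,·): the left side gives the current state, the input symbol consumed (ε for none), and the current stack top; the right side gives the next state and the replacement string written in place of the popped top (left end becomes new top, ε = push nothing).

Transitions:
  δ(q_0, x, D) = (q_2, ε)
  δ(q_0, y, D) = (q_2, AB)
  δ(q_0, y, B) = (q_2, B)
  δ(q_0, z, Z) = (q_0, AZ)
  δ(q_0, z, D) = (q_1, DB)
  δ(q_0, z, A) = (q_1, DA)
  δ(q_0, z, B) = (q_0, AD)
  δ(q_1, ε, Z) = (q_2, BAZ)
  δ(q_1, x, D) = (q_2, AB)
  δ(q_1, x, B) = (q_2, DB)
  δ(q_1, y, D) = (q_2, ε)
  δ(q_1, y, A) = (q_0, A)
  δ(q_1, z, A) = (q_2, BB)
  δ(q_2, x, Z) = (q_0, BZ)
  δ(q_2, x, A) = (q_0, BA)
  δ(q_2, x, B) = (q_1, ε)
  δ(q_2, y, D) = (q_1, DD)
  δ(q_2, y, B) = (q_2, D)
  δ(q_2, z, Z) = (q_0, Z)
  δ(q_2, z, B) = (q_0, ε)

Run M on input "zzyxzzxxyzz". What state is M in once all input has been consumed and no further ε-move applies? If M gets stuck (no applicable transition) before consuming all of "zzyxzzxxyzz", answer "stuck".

q_1

(q_0, zzyxzzxxyzz, Z) ⊢ (q_0, zyxzzxxyzz, AZ) ⊢ (q_1, yxzzxxyzz, DAZ) ⊢ (q_2, xzzxxyzz, AZ) ⊢ (q_0, zzxxyzz, BAZ) ⊢ (q_0, zxxyzz, ADAZ) ⊢ (q_1, xxyzz, DADAZ) ⊢ (q_2, xyzz, ABADAZ) ⊢ (q_0, yzz, BABADAZ) ⊢ (q_2, zz, BABADAZ) ⊢ (q_0, z, ABADAZ) ⊢ (q_1, ε, DABADAZ)
All input consumed; M is in state q_1.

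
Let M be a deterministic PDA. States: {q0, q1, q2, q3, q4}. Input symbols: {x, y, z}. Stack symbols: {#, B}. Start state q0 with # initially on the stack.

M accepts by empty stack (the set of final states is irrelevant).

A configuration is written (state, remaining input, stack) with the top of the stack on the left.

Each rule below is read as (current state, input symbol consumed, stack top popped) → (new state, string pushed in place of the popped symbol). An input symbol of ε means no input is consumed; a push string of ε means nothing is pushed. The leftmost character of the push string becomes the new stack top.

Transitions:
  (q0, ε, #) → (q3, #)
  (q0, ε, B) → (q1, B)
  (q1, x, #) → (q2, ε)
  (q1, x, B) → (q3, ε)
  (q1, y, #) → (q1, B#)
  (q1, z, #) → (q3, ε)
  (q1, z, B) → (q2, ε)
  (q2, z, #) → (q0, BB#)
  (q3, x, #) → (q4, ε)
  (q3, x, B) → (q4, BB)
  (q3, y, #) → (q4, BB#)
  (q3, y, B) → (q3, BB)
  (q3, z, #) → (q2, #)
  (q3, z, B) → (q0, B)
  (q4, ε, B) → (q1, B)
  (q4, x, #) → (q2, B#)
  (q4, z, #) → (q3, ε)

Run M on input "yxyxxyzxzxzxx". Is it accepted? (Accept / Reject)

Accept

(q0, yxyxxyzxzxzxx, #) ⊢ (q3, yxyxxyzxzxzxx, #) ⊢ (q4, xyxxyzxzxzxx, BB#) ⊢ (q1, xyxxyzxzxzxx, BB#) ⊢ (q3, yxxyzxzxzxx, B#) ⊢ (q3, xxyzxzxzxx, BB#) ⊢ (q4, xyzxzxzxx, BBB#) ⊢ (q1, xyzxzxzxx, BBB#) ⊢ (q3, yzxzxzxx, BB#) ⊢ (q3, zxzxzxx, BBB#) ⊢ (q0, xzxzxx, BBB#) ⊢ (q1, xzxzxx, BBB#) ⊢ (q3, zxzxx, BB#) ⊢ (q0, xzxx, BB#) ⊢ (q1, xzxx, BB#) ⊢ (q3, zxx, B#) ⊢ (q0, xx, B#) ⊢ (q1, xx, B#) ⊢ (q3, x, #) ⊢ (q4, ε, ε)
All input consumed and the stack is empty.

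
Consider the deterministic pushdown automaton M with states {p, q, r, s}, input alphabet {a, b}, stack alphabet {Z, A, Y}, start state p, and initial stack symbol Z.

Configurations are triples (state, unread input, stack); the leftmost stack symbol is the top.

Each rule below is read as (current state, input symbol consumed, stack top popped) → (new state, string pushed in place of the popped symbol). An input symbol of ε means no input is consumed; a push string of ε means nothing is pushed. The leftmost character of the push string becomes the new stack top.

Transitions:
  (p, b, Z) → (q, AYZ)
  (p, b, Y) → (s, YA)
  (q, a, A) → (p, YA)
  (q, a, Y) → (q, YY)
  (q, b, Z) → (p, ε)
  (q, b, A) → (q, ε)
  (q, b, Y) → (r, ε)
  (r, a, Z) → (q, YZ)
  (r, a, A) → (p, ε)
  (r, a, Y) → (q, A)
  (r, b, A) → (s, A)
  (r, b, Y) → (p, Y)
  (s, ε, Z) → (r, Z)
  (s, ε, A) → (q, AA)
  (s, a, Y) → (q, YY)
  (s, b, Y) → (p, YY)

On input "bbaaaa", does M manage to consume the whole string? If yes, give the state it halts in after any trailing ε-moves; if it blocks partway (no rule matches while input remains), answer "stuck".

q

(p, bbaaaa, Z) ⊢ (q, baaaa, AYZ) ⊢ (q, aaaa, YZ) ⊢ (q, aaa, YYZ) ⊢ (q, aa, YYYZ) ⊢ (q, a, YYYYZ) ⊢ (q, ε, YYYYYZ)
All input consumed; M is in state q.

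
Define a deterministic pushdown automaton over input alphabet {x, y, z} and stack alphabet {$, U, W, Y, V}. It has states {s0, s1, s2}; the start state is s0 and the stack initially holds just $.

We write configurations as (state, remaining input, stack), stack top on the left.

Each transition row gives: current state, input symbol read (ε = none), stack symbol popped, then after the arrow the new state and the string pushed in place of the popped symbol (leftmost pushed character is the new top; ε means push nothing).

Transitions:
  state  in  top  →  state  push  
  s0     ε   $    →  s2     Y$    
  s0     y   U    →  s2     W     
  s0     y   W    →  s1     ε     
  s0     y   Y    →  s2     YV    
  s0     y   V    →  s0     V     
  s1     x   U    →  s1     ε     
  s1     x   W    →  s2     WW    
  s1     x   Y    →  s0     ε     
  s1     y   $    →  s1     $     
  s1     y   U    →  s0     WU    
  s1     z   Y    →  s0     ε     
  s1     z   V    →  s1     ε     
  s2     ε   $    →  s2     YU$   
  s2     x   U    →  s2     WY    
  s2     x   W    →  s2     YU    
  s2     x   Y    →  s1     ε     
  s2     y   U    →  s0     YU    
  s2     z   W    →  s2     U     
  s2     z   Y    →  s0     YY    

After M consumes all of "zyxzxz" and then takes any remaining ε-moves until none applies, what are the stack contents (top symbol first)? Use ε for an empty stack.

(s0, zyxzxz, $)
  ε-move, top $: go to s2, push Y$ → (s2, zyxzxz, Y$)
  read z, top Y: go to s0, push YY → (s0, yxzxz, YY$)
  read y, top Y: go to s2, push YV → (s2, xzxz, YVY$)
  read x, top Y: go to s1, push ε → (s1, zxz, VY$)
  read z, top V: go to s1, push ε → (s1, xz, Y$)
  read x, top Y: go to s0, push ε → (s0, z, $)
  ε-move, top $: go to s2, push Y$ → (s2, z, Y$)
  read z, top Y: go to s0, push YY → (s0, ε, YY$)
All input consumed in state s0 with stack YY$.

YY$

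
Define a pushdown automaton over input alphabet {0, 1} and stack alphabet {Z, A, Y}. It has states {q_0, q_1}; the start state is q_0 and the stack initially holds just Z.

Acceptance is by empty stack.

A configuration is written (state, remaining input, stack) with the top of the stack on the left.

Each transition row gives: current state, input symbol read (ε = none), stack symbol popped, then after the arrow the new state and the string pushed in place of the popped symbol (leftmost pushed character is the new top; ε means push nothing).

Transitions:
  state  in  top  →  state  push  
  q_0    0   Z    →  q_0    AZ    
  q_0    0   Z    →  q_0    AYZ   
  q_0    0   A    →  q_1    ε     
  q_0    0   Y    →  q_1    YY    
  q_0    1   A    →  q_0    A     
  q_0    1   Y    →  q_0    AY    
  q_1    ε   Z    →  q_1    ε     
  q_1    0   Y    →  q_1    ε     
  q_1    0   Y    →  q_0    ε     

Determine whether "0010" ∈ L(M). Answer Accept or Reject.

No computation consumes all input and empties the stack.

Reject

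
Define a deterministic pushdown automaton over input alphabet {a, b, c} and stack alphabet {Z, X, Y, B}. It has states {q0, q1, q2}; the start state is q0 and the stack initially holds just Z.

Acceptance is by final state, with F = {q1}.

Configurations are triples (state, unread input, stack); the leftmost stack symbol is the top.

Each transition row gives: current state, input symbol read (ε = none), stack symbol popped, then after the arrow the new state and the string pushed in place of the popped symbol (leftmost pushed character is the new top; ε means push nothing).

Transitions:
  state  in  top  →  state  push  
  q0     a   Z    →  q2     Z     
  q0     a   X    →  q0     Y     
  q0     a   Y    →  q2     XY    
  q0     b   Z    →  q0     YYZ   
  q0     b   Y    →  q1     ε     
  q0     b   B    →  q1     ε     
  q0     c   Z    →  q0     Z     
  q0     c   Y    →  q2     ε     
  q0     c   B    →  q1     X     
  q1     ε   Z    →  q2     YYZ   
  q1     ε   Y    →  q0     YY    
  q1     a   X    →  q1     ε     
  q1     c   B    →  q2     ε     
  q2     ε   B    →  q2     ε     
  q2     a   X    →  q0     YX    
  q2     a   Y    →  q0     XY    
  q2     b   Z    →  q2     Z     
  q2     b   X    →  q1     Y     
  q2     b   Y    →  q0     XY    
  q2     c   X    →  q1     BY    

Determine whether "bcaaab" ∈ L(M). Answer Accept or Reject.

Accept

(q0, bcaaab, Z) ⊢ (q0, caaab, YYZ) ⊢ (q2, aaab, YZ) ⊢ (q0, aab, XYZ) ⊢ (q0, ab, YYZ) ⊢ (q2, b, XYYZ) ⊢ (q1, ε, YYYZ)
All input consumed; state q1 ∈ F.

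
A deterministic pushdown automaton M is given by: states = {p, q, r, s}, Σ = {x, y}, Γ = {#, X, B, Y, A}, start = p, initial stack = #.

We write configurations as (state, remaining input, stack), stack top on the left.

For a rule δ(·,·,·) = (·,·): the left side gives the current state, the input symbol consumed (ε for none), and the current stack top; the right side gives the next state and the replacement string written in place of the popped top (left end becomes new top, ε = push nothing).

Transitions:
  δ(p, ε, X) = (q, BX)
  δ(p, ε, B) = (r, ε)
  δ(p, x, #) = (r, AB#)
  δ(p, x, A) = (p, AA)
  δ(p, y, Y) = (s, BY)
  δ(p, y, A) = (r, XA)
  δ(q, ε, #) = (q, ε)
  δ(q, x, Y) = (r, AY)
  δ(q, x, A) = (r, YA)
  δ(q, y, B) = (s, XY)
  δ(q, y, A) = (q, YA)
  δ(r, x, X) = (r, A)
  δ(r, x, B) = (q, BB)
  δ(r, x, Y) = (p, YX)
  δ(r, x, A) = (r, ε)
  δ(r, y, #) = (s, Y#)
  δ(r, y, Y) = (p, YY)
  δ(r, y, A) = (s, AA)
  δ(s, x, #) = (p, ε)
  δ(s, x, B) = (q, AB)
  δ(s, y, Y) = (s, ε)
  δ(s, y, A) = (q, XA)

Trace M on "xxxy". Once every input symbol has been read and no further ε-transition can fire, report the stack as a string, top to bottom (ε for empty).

XYB#

(p, xxxy, #) ⊢ (r, xxy, AB#) ⊢ (r, xy, B#) ⊢ (q, y, BB#) ⊢ (s, ε, XYB#)
All input consumed in state s with stack XYB#.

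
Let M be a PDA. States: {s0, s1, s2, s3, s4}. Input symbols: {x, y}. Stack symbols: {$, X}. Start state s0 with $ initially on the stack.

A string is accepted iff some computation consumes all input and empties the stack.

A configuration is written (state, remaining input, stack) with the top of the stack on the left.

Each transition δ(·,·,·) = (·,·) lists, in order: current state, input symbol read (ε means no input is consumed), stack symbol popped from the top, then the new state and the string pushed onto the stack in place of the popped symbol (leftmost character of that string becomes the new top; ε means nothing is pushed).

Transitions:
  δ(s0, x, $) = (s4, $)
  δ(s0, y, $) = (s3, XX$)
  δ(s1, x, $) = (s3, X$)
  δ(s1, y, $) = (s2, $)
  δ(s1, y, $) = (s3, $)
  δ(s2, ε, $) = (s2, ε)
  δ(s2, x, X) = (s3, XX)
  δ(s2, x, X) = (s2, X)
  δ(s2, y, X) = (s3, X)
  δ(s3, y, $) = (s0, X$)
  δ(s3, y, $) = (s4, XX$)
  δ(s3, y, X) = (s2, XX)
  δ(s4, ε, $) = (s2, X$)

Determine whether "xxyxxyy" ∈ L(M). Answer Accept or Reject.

Reject

No computation consumes all input and empties the stack.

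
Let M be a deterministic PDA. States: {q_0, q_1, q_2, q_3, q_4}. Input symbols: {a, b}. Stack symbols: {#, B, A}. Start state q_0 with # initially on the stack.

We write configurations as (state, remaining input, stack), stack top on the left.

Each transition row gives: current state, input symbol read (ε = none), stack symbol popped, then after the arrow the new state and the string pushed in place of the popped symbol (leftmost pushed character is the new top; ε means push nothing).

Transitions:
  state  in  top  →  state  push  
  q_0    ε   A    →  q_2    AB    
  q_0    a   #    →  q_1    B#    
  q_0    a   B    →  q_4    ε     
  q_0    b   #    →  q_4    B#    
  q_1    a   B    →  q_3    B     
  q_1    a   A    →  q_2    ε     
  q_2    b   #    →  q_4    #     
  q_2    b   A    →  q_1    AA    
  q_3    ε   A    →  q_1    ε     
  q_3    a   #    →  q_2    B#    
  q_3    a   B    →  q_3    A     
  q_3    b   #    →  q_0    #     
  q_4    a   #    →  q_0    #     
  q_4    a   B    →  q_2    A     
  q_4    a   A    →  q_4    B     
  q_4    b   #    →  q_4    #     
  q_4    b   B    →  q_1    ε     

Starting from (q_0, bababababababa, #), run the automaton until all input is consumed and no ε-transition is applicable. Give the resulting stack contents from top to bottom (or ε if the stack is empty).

(q_0, bababababababa, #)
  read b, top #: go to q_4, push B# → (q_4, ababababababa, B#)
  read a, top B: go to q_2, push A → (q_2, babababababa, A#)
  read b, top A: go to q_1, push AA → (q_1, abababababa, AA#)
  read a, top A: go to q_2, push ε → (q_2, bababababa, A#)
  read b, top A: go to q_1, push AA → (q_1, ababababa, AA#)
  read a, top A: go to q_2, push ε → (q_2, babababa, A#)
  read b, top A: go to q_1, push AA → (q_1, abababa, AA#)
  read a, top A: go to q_2, push ε → (q_2, bababa, A#)
  read b, top A: go to q_1, push AA → (q_1, ababa, AA#)
  read a, top A: go to q_2, push ε → (q_2, baba, A#)
  read b, top A: go to q_1, push AA → (q_1, aba, AA#)
  read a, top A: go to q_2, push ε → (q_2, ba, A#)
  read b, top A: go to q_1, push AA → (q_1, a, AA#)
  read a, top A: go to q_2, push ε → (q_2, ε, A#)
All input consumed in state q_2 with stack A#.

A#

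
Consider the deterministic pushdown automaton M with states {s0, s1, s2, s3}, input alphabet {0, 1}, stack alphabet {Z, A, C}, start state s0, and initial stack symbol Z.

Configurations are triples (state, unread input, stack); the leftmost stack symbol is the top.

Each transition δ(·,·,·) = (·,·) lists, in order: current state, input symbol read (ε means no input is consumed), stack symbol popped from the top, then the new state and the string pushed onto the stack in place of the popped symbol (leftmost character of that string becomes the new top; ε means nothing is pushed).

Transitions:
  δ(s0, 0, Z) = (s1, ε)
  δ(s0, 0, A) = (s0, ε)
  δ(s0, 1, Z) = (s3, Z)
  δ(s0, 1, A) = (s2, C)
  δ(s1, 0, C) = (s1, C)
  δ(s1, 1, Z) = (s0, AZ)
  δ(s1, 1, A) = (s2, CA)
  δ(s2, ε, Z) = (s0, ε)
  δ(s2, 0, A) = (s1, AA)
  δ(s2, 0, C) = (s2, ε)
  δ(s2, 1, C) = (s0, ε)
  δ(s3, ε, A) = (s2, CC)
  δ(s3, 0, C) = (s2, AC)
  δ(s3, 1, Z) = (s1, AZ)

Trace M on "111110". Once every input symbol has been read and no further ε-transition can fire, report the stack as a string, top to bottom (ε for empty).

ε

(s0, 111110, Z) ⊢ (s3, 11110, Z) ⊢ (s1, 1110, AZ) ⊢ (s2, 110, CAZ) ⊢ (s0, 10, AZ) ⊢ (s2, 0, CZ) ⊢ (s2, ε, Z) ⊢ (s0, ε, ε)
All input consumed in state s0 with stack ε.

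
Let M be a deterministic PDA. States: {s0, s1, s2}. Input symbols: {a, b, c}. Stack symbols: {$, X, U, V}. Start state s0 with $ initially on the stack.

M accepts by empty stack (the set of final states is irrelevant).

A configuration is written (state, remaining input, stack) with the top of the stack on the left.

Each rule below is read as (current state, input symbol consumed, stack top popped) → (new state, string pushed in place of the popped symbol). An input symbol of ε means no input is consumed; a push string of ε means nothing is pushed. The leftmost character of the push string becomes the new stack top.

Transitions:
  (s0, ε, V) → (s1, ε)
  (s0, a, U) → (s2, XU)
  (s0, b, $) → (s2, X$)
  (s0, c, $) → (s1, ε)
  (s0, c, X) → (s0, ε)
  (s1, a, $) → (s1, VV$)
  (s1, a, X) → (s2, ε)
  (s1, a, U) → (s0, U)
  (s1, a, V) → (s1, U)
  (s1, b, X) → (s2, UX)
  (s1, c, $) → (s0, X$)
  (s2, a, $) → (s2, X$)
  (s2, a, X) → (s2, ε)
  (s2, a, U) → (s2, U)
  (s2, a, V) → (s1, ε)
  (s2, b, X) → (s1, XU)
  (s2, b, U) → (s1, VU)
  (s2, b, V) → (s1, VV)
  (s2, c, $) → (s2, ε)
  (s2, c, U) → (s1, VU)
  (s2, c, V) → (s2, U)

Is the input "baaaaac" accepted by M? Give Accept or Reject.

(s0, baaaaac, $) ⊢ (s2, aaaaac, X$) ⊢ (s2, aaaac, $) ⊢ (s2, aaac, X$) ⊢ (s2, aac, $) ⊢ (s2, ac, X$) ⊢ (s2, c, $) ⊢ (s2, ε, ε)
All input consumed and the stack is empty.

Accept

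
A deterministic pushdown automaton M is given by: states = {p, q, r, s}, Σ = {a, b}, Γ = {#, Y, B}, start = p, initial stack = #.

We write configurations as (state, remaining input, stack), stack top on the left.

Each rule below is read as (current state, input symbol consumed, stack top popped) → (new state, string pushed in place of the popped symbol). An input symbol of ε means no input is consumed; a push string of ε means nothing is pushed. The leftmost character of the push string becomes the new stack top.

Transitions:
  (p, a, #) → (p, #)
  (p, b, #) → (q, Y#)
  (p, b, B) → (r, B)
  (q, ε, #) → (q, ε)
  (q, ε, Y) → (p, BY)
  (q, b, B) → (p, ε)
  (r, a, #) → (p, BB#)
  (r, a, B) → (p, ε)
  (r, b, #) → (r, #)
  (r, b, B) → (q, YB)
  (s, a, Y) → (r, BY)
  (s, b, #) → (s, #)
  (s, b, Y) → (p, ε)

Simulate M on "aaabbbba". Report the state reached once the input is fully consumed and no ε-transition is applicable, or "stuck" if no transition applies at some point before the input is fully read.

(p, aaabbbba, #) ⊢ (p, aabbbba, #) ⊢ (p, abbbba, #) ⊢ (p, bbbba, #) ⊢ (q, bbba, Y#) ⊢ (p, bbba, BY#) ⊢ (r, bba, BY#) ⊢ (q, ba, YBY#) ⊢ (p, ba, BYBY#) ⊢ (r, a, BYBY#) ⊢ (p, ε, YBY#)
All input consumed; M is in state p.

p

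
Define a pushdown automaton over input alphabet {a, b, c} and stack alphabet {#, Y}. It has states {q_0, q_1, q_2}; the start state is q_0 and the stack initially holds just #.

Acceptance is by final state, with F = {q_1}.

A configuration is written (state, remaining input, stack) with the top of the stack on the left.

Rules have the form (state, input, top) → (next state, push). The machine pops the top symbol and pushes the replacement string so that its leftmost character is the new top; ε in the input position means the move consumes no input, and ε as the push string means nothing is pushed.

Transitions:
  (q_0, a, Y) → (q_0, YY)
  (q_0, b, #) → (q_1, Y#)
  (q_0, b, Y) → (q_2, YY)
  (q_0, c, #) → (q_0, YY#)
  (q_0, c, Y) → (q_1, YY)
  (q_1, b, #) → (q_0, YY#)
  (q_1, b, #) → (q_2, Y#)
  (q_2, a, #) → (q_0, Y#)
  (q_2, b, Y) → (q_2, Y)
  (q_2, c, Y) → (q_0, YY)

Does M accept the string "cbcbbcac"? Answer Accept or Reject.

Accept

One accepting computation: (q_0, cbcbbcac, #) ⊢ (q_0, bcbbcac, YY#) ⊢ (q_2, cbbcac, YYY#) ⊢ (q_0, bbcac, YYYY#) ⊢ (q_2, bcac, YYYYY#) ⊢ (q_2, cac, YYYYY#) ⊢ (q_0, ac, YYYYYY#) ⊢ (q_0, c, YYYYYYY#) ⊢ (q_1, ε, YYYYYYYY#)
All input consumed and state q_1 ∈ F.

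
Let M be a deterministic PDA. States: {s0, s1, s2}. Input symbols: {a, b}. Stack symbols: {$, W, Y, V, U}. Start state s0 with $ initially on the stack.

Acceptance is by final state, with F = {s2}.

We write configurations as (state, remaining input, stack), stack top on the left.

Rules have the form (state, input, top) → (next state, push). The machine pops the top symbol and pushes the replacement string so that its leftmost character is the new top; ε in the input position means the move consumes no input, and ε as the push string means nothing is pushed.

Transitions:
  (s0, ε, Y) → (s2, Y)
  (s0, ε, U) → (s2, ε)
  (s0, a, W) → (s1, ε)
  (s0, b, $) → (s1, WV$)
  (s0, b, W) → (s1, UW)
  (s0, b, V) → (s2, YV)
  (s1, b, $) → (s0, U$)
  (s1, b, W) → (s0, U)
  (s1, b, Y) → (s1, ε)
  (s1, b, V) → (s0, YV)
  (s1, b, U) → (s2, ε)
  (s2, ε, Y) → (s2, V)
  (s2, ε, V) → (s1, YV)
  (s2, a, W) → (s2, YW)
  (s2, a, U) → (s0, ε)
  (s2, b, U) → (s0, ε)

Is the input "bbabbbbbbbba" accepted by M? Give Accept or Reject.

(s0, bbabbbbbbbba, $)
  read b, top $: go to s1, push WV$ → (s1, babbbbbbbba, WV$)
  read b, top W: go to s0, push U → (s0, abbbbbbbba, UV$)
  ε-move, top U: go to s2, push ε → (s2, abbbbbbbba, V$)
  ε-move, top V: go to s1, push YV → (s1, abbbbbbbba, YV$)
No transition applies at (s1, abbbbbbbba, YV$); input not fully consumed.

Reject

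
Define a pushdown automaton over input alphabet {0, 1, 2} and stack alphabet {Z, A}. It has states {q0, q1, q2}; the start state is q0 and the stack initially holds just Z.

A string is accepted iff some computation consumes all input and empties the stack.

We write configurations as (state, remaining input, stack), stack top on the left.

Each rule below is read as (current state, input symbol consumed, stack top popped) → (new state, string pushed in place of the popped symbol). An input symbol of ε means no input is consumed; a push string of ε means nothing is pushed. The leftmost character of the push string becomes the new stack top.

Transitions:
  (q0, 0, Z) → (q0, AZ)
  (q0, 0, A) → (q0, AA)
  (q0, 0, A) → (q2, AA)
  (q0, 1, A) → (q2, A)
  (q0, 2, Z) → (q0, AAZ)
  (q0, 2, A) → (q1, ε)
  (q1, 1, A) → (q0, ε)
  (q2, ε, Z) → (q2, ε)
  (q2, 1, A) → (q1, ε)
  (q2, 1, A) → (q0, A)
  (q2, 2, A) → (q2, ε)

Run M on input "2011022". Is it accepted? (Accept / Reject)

One accepting computation: (q0, 2011022, Z) ⊢ (q0, 011022, AAZ) ⊢ (q2, 11022, AAAZ) ⊢ (q1, 1022, AAZ) ⊢ (q0, 022, AZ) ⊢ (q2, 22, AAZ) ⊢ (q2, 2, AZ) ⊢ (q2, ε, Z) ⊢ (q2, ε, ε)
All input consumed and the stack is empty.

Accept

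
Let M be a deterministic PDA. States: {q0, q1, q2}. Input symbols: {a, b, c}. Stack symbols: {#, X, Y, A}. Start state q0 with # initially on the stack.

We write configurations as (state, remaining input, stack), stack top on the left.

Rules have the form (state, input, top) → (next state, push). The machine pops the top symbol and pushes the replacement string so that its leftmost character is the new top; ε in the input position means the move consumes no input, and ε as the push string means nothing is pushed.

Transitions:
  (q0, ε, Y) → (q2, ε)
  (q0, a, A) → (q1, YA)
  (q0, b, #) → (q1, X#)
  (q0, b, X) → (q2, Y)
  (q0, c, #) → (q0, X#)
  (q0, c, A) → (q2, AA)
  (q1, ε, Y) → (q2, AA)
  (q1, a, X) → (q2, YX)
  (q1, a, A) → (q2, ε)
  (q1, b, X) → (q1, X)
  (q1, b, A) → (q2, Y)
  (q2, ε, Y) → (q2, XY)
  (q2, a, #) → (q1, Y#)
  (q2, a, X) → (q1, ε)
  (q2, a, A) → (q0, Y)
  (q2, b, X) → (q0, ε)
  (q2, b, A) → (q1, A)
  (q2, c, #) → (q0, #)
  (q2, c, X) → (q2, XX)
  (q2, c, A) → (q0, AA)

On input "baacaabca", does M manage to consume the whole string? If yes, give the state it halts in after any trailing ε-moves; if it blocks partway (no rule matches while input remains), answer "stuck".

(q0, baacaabca, #)
  read b, top #: go to q1, push X# → (q1, aacaabca, X#)
  read a, top X: go to q2, push YX → (q2, acaabca, YX#)
  ε-move, top Y: go to q2, push XY → (q2, acaabca, XYX#)
  read a, top X: go to q1, push ε → (q1, caabca, YX#)
  ε-move, top Y: go to q2, push AA → (q2, caabca, AAX#)
  read c, top A: go to q0, push AA → (q0, aabca, AAAX#)
  read a, top A: go to q1, push YA → (q1, abca, YAAAX#)
  ε-move, top Y: go to q2, push AA → (q2, abca, AAAAAX#)
  read a, top A: go to q0, push Y → (q0, bca, YAAAAX#)
  ε-move, top Y: go to q2, push ε → (q2, bca, AAAAX#)
  read b, top A: go to q1, push A → (q1, ca, AAAAX#)
No transition for (q1, c, top A); M blocks with input ca remaining.

stuck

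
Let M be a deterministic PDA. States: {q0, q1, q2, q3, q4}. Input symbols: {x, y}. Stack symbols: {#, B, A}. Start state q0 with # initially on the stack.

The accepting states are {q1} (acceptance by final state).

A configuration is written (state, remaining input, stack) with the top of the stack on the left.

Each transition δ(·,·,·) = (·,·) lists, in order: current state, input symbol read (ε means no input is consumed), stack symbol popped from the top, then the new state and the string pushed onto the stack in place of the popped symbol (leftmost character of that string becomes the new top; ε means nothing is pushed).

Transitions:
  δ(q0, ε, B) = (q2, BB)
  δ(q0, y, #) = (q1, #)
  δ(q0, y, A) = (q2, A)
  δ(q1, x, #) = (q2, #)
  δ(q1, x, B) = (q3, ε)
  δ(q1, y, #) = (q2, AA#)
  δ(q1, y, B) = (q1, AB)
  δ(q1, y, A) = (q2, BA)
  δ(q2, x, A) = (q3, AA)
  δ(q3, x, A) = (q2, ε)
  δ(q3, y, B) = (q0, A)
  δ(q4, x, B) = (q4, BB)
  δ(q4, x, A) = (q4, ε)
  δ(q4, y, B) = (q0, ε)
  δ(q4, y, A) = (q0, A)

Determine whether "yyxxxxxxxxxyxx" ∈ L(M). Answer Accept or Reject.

(q0, yyxxxxxxxxxyxx, #) ⊢ (q1, yxxxxxxxxxyxx, #) ⊢ (q2, xxxxxxxxxyxx, AA#) ⊢ (q3, xxxxxxxxyxx, AAA#) ⊢ (q2, xxxxxxxyxx, AA#) ⊢ (q3, xxxxxxyxx, AAA#) ⊢ (q2, xxxxxyxx, AA#) ⊢ (q3, xxxxyxx, AAA#) ⊢ (q2, xxxyxx, AA#) ⊢ (q3, xxyxx, AAA#) ⊢ (q2, xyxx, AA#) ⊢ (q3, yxx, AAA#)
No transition applies at (q3, yxx, AAA#); input not fully consumed.

Reject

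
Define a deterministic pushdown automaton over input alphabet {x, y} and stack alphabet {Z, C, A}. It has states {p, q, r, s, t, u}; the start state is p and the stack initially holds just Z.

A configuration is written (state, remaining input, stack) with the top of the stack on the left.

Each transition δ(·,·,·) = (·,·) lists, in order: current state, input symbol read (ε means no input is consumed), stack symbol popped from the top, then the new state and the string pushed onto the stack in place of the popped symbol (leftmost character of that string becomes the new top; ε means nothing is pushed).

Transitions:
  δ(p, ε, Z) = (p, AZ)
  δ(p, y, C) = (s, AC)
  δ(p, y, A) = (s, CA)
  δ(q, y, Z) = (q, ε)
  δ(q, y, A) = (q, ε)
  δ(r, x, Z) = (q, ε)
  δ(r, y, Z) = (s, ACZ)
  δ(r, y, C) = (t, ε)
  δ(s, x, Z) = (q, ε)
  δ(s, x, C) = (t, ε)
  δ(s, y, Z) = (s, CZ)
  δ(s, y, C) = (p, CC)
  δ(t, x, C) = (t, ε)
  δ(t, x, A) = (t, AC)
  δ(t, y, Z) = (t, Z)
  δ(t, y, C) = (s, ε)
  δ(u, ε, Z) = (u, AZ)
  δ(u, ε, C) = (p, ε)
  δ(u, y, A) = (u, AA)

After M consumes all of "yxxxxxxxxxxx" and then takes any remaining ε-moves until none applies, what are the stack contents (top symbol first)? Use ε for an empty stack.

ACCCCCCCCCCZ

(p, yxxxxxxxxxxx, Z)
  ε-move, top Z: go to p, push AZ → (p, yxxxxxxxxxxx, AZ)
  read y, top A: go to s, push CA → (s, xxxxxxxxxxx, CAZ)
  read x, top C: go to t, push ε → (t, xxxxxxxxxx, AZ)
  read x, top A: go to t, push AC → (t, xxxxxxxxx, ACZ)
  read x, top A: go to t, push AC → (t, xxxxxxxx, ACCZ)
  read x, top A: go to t, push AC → (t, xxxxxxx, ACCCZ)
  read x, top A: go to t, push AC → (t, xxxxxx, ACCCCZ)
  read x, top A: go to t, push AC → (t, xxxxx, ACCCCCZ)
  read x, top A: go to t, push AC → (t, xxxx, ACCCCCCZ)
  read x, top A: go to t, push AC → (t, xxx, ACCCCCCCZ)
  read x, top A: go to t, push AC → (t, xx, ACCCCCCCCZ)
  read x, top A: go to t, push AC → (t, x, ACCCCCCCCCZ)
  read x, top A: go to t, push AC → (t, ε, ACCCCCCCCCCZ)
All input consumed in state t with stack ACCCCCCCCCCZ.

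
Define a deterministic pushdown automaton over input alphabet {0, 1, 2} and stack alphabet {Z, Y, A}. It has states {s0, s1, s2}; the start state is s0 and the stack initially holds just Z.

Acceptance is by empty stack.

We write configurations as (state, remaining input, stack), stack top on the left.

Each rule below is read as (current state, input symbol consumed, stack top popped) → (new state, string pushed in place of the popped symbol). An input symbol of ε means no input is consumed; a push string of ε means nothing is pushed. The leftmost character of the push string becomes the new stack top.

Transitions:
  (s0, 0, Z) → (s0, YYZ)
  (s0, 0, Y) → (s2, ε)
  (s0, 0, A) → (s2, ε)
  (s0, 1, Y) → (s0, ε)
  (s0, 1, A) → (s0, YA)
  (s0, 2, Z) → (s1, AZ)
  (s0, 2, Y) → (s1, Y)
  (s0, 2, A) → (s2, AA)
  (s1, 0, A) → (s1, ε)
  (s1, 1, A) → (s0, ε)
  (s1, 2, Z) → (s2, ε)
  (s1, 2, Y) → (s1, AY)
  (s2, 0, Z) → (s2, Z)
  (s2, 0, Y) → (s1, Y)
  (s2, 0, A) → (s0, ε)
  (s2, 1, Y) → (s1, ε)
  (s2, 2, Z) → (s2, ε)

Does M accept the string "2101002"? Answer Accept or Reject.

(s0, 2101002, Z)
  read 2, top Z: go to s1, push AZ → (s1, 101002, AZ)
  read 1, top A: go to s0, push ε → (s0, 01002, Z)
  read 0, top Z: go to s0, push YYZ → (s0, 1002, YYZ)
  read 1, top Y: go to s0, push ε → (s0, 002, YZ)
  read 0, top Y: go to s2, push ε → (s2, 02, Z)
  read 0, top Z: go to s2, push Z → (s2, 2, Z)
  read 2, top Z: go to s2, push ε → (s2, ε, ε)
All input consumed and the stack is empty.

Accept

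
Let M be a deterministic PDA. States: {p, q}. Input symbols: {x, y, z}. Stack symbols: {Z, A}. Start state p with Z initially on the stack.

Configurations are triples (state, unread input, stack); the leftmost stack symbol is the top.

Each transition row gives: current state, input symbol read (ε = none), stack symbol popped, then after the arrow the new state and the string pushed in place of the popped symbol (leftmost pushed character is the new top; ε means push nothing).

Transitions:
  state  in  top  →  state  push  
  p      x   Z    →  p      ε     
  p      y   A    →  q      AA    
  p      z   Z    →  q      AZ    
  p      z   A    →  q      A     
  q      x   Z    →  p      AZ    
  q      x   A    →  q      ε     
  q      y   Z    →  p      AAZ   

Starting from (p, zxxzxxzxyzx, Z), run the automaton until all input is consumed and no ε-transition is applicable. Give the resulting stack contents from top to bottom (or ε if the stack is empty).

(p, zxxzxxzxyzx, Z)
  read z, top Z: go to q, push AZ → (q, xxzxxzxyzx, AZ)
  read x, top A: go to q, push ε → (q, xzxxzxyzx, Z)
  read x, top Z: go to p, push AZ → (p, zxxzxyzx, AZ)
  read z, top A: go to q, push A → (q, xxzxyzx, AZ)
  read x, top A: go to q, push ε → (q, xzxyzx, Z)
  read x, top Z: go to p, push AZ → (p, zxyzx, AZ)
  read z, top A: go to q, push A → (q, xyzx, AZ)
  read x, top A: go to q, push ε → (q, yzx, Z)
  read y, top Z: go to p, push AAZ → (p, zx, AAZ)
  read z, top A: go to q, push A → (q, x, AAZ)
  read x, top A: go to q, push ε → (q, ε, AZ)
All input consumed in state q with stack AZ.

AZ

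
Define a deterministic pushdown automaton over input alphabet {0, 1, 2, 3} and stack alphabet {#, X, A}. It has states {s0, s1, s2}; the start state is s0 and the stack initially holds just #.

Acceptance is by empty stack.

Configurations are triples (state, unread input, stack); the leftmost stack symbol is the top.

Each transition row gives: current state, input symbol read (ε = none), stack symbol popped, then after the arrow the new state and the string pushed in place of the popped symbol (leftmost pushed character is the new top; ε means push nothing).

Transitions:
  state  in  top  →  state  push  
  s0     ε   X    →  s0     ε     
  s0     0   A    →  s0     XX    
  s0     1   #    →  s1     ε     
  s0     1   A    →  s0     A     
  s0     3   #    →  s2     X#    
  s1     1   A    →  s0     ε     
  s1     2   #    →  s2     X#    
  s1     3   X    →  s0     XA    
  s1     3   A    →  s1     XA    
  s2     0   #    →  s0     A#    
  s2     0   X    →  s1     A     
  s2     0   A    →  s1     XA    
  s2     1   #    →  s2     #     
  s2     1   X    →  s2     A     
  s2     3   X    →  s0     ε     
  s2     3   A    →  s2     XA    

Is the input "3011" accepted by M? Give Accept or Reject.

(s0, 3011, #)
  read 3, top #: go to s2, push X# → (s2, 011, X#)
  read 0, top X: go to s1, push A → (s1, 11, A#)
  read 1, top A: go to s0, push ε → (s0, 1, #)
  read 1, top #: go to s1, push ε → (s1, ε, ε)
All input consumed and the stack is empty.

Accept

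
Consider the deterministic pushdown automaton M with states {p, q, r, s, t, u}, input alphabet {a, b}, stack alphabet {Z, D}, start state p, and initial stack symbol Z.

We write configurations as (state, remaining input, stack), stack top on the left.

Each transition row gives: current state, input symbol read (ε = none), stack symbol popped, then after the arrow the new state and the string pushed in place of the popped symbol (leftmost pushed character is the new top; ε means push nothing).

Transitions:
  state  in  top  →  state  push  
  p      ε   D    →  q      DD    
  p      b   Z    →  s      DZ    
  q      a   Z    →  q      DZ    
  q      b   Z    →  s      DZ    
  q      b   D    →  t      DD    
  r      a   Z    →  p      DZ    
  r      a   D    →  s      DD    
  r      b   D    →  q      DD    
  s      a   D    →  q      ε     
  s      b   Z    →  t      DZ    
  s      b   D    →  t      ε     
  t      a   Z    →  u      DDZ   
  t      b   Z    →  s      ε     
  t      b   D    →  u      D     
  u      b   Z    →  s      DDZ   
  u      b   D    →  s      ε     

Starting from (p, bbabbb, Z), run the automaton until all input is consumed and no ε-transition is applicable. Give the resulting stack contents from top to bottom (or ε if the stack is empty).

ε

(p, bbabbb, Z)
  read b, top Z: go to s, push DZ → (s, babbb, DZ)
  read b, top D: go to t, push ε → (t, abbb, Z)
  read a, top Z: go to u, push DDZ → (u, bbb, DDZ)
  read b, top D: go to s, push ε → (s, bb, DZ)
  read b, top D: go to t, push ε → (t, b, Z)
  read b, top Z: go to s, push ε → (s, ε, ε)
All input consumed in state s with stack ε.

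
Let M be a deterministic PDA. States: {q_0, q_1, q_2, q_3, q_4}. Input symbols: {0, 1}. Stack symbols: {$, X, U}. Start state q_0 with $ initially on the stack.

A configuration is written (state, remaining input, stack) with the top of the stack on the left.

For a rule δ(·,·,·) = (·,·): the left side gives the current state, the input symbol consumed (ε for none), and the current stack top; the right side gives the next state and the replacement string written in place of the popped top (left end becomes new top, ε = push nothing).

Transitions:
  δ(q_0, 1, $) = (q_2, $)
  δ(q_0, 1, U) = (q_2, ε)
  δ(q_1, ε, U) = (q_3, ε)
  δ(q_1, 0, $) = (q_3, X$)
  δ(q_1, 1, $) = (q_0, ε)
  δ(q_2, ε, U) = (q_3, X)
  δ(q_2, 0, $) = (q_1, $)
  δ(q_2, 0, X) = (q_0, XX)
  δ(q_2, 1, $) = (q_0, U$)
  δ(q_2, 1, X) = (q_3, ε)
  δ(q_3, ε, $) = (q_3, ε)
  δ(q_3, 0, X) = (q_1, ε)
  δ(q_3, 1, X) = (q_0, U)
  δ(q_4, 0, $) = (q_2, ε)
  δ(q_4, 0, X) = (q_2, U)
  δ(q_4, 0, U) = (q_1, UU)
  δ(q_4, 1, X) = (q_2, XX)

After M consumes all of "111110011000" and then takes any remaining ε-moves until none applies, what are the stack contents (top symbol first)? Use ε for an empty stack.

(q_0, 111110011000, $)
  read 1, top $: go to q_2, push $ → (q_2, 11110011000, $)
  read 1, top $: go to q_0, push U$ → (q_0, 1110011000, U$)
  read 1, top U: go to q_2, push ε → (q_2, 110011000, $)
  read 1, top $: go to q_0, push U$ → (q_0, 10011000, U$)
  read 1, top U: go to q_2, push ε → (q_2, 0011000, $)
  read 0, top $: go to q_1, push $ → (q_1, 011000, $)
  read 0, top $: go to q_3, push X$ → (q_3, 11000, X$)
  read 1, top X: go to q_0, push U → (q_0, 1000, U$)
  read 1, top U: go to q_2, push ε → (q_2, 000, $)
  read 0, top $: go to q_1, push $ → (q_1, 00, $)
  read 0, top $: go to q_3, push X$ → (q_3, 0, X$)
  read 0, top X: go to q_1, push ε → (q_1, ε, $)
All input consumed in state q_1 with stack $.

$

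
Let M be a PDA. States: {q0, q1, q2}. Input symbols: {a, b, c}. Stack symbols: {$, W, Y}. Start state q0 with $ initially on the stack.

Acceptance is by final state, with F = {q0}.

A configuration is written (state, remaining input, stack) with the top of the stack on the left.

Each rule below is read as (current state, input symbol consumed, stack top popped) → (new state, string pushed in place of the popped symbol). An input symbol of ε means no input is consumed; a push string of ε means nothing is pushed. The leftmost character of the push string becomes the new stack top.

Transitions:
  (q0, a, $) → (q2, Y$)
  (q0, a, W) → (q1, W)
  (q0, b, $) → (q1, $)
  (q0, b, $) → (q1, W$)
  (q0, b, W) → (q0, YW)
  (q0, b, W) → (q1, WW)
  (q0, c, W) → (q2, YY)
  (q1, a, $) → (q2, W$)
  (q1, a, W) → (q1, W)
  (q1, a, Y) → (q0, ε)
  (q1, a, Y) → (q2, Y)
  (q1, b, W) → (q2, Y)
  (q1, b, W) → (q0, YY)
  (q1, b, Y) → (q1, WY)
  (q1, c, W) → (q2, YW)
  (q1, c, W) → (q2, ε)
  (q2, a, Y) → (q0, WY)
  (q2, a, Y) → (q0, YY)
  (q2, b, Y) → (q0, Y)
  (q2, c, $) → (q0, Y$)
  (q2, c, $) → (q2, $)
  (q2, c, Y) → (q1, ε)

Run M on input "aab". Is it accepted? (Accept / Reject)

Accept

One accepting computation: (q0, aab, $) ⊢ (q2, ab, Y$) ⊢ (q0, b, WY$) ⊢ (q0, ε, YWY$)
All input consumed and state q0 ∈ F.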